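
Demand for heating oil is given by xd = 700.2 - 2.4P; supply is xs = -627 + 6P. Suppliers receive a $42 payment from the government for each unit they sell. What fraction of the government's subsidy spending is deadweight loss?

DWL / government spending = 12/131

Pre-subsidy: 700.2 - 2.4P = -627 + 6P gives P* = 158, x* = 321.
With the subsidy, sellers receive Ps = Pb + 42 for each unit, where Pb is the price buyers pay.
Supply in terms of Pb becomes xs = -627 + 6(Pb + 42) = -375 + 6Pb. Setting this equal to demand: 700.2 - 2.4Pb = -375 + 6Pb, so Pb = 128.
Sellers receive Ps = 128 + 42 = 170; x' = 700.2 − 2.4·128 = 393.
ΔCS = ½(321 + 393)(158 − 128) = 10710; ΔPS = ½(321 + 393)(170 − 158) = 4284.
Government spending = 42 × 393 = 16506.
DWL = ½ × 42 × (393 − 321) = 1512; fraction = 1512 / 16506 = 12/131.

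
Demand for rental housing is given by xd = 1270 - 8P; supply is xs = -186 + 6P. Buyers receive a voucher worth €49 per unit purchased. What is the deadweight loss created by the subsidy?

Pre-subsidy: 1270 - 8P = -186 + 6P gives P* = 104, x* = 438.
With the rebate, buyers effectively pay Pb = Ps − 49, where Ps is the price sellers receive.
Demand in terms of Ps becomes xd = 1270 − 8(Ps − 49) = 1662 - 8Ps. Setting this equal to supply: 1662 - 8Ps = -186 + 6Ps, so Ps = 132.
Buyers pay Pb = 132 − 49 = 83; x' = -186 + 6·132 = 606.
The subsidy expands output by 606 − 438 = 168 past the efficient level; on those units the gap between marginal cost and willingness to pay runs from 0 up to 49.
DWL = ½ × 49 × 168 = 4116.

Deadweight loss = €4116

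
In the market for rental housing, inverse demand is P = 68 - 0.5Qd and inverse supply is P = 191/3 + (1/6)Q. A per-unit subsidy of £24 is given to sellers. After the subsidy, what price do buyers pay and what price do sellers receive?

Buyers pay £46.75; sellers receive £70.75

Pre-subsidy: 68 - 0.5Q = 191/3 + (1/6)Q gives Q* = 6.5 and P* = 64.75.
With the subsidy, sellers receive Ps = Pb + 24 for each unit, where Pb is the price buyers pay.
On the curves, Pb = 68 - 0.5Q and Ps = 191/3 + (1/6)Q; the wedge Ps − Pb = 24 gives 191/3 + (1/6)Q − (68 - 0.5Q) = 24, so Q' = 42.5.
Then Pb = 68 − 0.5·42.5 = 46.75 and Ps = 191/3 + (1/6)·42.5 = 70.75.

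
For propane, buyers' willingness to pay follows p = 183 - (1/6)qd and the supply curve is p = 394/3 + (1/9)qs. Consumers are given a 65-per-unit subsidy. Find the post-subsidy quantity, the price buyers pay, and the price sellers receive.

Pre-subsidy: 183 - (1/6)q = 394/3 + (1/9)q gives q* = 186 and p* = 152.
With the rebate, buyers effectively pay pb = ps − 65, where ps is the price sellers receive.
On the curves, pb = 183 - (1/6)q and ps = 394/3 + (1/9)q; the wedge ps − pb = 65 gives 394/3 + (1/9)q − (183 - (1/6)q) = 65, so q' = 420.
Then pb = 183 − (1/6)·420 = 113 and ps = 394/3 + (1/9)·420 = 178.

q' = 420; buyers pay 113; sellers receive 178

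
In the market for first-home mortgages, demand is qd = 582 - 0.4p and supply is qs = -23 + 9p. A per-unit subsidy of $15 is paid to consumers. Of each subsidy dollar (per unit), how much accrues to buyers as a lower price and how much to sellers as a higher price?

Pre-subsidy: 582 - 0.4p = -23 + 9p gives p* = 3025/47, q* = 26144/47.
With the rebate, buyers effectively pay pb = ps − 15, where ps is the price sellers receive.
Demand in terms of ps becomes qd = 582 − 0.4(ps − 15) = 588 - 0.4ps. Setting this equal to supply: 588 - 0.4ps = -23 + 9ps, so ps = 65.
Buyers pay pb = 65 − 15 = 50; q' = -23 + 9·65 = 562.
Buyers' price falls by p* − pb = 3025/47 − 50 = 675/47; sellers' price rises by ps − p* = 65 − 3025/47 = 30/47.

Buyers gain 675/47 per unit; sellers gain 30/47 per unit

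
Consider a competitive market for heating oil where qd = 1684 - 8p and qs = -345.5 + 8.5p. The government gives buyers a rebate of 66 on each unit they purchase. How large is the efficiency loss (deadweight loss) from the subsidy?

Pre-subsidy: 1684 - 8p = -345.5 + 8.5p gives p* = 123, q* = 700.
With the rebate, buyers effectively pay pb = ps − 66, where ps is the price sellers receive.
Demand in terms of ps becomes qd = 1684 − 8(ps − 66) = 2212 - 8ps. Setting this equal to supply: 2212 - 8ps = -345.5 + 8.5ps, so ps = 155.
Buyers pay pb = 155 − 66 = 89; q' = -345.5 + 8.5·155 = 972.
The subsidy expands output by 972 − 700 = 272 past the efficient level; on those units the gap between marginal cost and willingness to pay runs from 0 up to 66.
DWL = ½ × 66 × 272 = 8976.

Deadweight loss = 8976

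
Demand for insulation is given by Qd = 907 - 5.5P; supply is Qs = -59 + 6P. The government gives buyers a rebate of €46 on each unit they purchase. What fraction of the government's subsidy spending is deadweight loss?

Pre-subsidy: 907 - 5.5P = -59 + 6P gives P* = 84, Q* = 445.
With the rebate, buyers effectively pay Pb = Ps − 46, where Ps is the price sellers receive.
Demand in terms of Ps becomes Qd = 907 − 5.5(Ps − 46) = 1160 - 5.5Ps. Setting this equal to supply: 1160 - 5.5Ps = -59 + 6Ps, so Ps = 106.
Buyers pay Pb = 106 − 46 = 60; Q' = -59 + 6·106 = 577.
ΔCS = ½(445 + 577)(84 − 60) = 12264; ΔPS = ½(445 + 577)(106 − 84) = 11242.
Government spending = 46 × 577 = 26542.
DWL = ½ × 46 × (577 − 445) = 3036; fraction = 3036 / 26542 = 66/577.

DWL / government spending = 66/577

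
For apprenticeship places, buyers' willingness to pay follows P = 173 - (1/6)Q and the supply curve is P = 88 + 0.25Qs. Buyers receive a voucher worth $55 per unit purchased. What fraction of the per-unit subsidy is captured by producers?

Producer share = 0.6

Pre-subsidy: 173 - (1/6)Q = 88 + 0.25Q gives Q* = 204 and P* = 139.
With the rebate, buyers effectively pay Pb = Ps − 55, where Ps is the price sellers receive.
On the curves, Pb = 173 - (1/6)Q and Ps = 88 + 0.25Q; the wedge Ps − Pb = 55 gives 88 + 0.25Q − (173 - (1/6)Q) = 55, so Q' = 336.
Then Pb = 173 − (1/6)·336 = 117 and Ps = 88 + 0.25·336 = 172.
Buyers' price falls by P* − Pb = 139 − 117 = 22; sellers' price rises by Ps − P* = 172 − 139 = 33.
So producers capture 33/55 = 0.6 of each unit of subsidy.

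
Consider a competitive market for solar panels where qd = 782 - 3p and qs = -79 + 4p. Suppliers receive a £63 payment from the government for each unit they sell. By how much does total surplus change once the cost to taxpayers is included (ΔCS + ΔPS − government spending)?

Pre-subsidy: 782 - 3p = -79 + 4p gives p* = 123, q* = 413.
With the subsidy, sellers receive ps = pb + 63 for each unit, where pb is the price buyers pay.
Supply in terms of pb becomes qs = -79 + 4(pb + 63) = 173 + 4pb. Setting this equal to demand: 782 - 3pb = 173 + 4pb, so pb = 87.
Sellers receive ps = 87 + 63 = 150; q' = 782 − 3·87 = 521.
ΔCS = ½(413 + 521)(123 − 87) = 16812; ΔPS = ½(413 + 521)(150 − 123) = 12609.
Government spending = 63 × 521 = 32823.
Net change = 16812 + 12609 − 32823 = -3402. The loss equals the DWL triangle ½·63·108.

Net change in total surplus = -£3402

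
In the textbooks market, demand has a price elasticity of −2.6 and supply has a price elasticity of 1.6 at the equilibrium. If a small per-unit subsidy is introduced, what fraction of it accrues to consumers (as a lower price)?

Consumer share = 8/21

For a small subsidy around the equilibrium, the benefit split depends on the relative slopes, which at a point are proportional to the elasticities.
Buyer share = εs/(εs + |εd|) = 1.6/(1.6 + 2.6) = 8/21; seller share = |εd|/(εs + |εd|) = 13/21.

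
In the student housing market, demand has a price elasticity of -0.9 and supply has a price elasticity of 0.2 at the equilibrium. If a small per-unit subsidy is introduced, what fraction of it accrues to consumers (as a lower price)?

Consumer share = 2/11

For a small subsidy around the equilibrium, the benefit split depends on the relative slopes, which at a point are proportional to the elasticities.
Buyer share = εs/(εs + |εd|) = 0.2/(0.2 + 0.9) = 2/11; seller share = |εd|/(εs + |εd|) = 9/11.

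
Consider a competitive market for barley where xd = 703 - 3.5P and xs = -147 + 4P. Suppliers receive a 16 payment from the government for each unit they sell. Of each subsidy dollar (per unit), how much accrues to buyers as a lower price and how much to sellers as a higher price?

Pre-subsidy: 703 - 3.5P = -147 + 4P gives P* = 340/3, x* = 919/3.
With the subsidy, sellers receive Ps = Pb + 16 for each unit, where Pb is the price buyers pay.
Supply in terms of Pb becomes xs = -147 + 4(Pb + 16) = -83 + 4Pb. Setting this equal to demand: 703 - 3.5Pb = -83 + 4Pb, so Pb = 104.8.
Sellers receive Ps = 104.8 + 16 = 120.8; x' = 703 − 3.5·104.8 = 336.2.
Buyers' price falls by P* − Pb = 340/3 − 104.8 = 128/15; sellers' price rises by Ps − P* = 120.8 − 340/3 = 112/15.

Buyers gain 128/15 per unit; sellers gain 112/15 per unit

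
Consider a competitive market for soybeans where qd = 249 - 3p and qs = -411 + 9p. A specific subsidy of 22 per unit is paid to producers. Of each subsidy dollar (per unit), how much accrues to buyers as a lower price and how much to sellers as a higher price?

Pre-subsidy: 249 - 3p = -411 + 9p gives p* = 55, q* = 84.
With the subsidy, sellers receive ps = pb + 22 for each unit, where pb is the price buyers pay.
Supply in terms of pb becomes qs = -411 + 9(pb + 22) = -213 + 9pb. Setting this equal to demand: 249 - 3pb = -213 + 9pb, so pb = 38.5.
Sellers receive ps = 38.5 + 22 = 60.5; q' = 249 − 3·38.5 = 133.5.
Buyers' price falls by p* − pb = 55 − 38.5 = 16.5; sellers' price rises by ps − p* = 60.5 − 55 = 5.5.

Buyers gain 16.5 per unit; sellers gain 5.5 per unit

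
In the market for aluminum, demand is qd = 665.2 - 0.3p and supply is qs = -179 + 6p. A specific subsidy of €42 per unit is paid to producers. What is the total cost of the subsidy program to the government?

Government cost = €26754

Pre-subsidy: 665.2 - 0.3p = -179 + 6p gives p* = 134, q* = 625.
With the subsidy, sellers receive ps = pb + 42 for each unit, where pb is the price buyers pay.
Supply in terms of pb becomes qs = -179 + 6(pb + 42) = 73 + 6pb. Setting this equal to demand: 665.2 - 0.3pb = 73 + 6pb, so pb = 94.
Sellers receive ps = 94 + 42 = 136; q' = 665.2 − 0.3·94 = 637.
Government outlay = subsidy × quantity = 42 × 637 = 26754.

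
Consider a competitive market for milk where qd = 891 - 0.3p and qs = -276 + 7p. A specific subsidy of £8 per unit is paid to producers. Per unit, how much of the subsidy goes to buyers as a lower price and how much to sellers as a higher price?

Buyers gain 560/73 per unit; sellers gain 24/73 per unit

Pre-subsidy: 891 - 0.3p = -276 + 7p gives p* = 11670/73, q* = 61542/73.
With the subsidy, sellers receive ps = pb + 8 for each unit, where pb is the price buyers pay.
Supply in terms of pb becomes qs = -276 + 7(pb + 8) = -220 + 7pb. Setting this equal to demand: 891 - 0.3pb = -220 + 7pb, so pb = 11110/73.
Sellers receive ps = 11110/73 + 8 = 11694/73; q' = 891 − 0.3·(11110/73) = 61710/73.
Buyers' price falls by p* − pb = 11670/73 − 11110/73 = 560/73; sellers' price rises by ps − p* = 11694/73 − 11670/73 = 24/73.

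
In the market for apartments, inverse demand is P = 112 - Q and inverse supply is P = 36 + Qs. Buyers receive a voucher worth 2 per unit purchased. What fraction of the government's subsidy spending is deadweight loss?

DWL / government spending = 1/78

Pre-subsidy: 112 - Q = 36 + Q gives Q* = 38 and P* = 74.
With the rebate, buyers effectively pay Pb = Ps − 2, where Ps is the price sellers receive.
On the curves, Pb = 112 - Q and Ps = 36 + Q; the wedge Ps − Pb = 2 gives 36 + Q − (112 - Q) = 2, so Q' = 39.
Then Pb = 112 − 1·39 = 73 and Ps = 36 + 1·39 = 75.
ΔCS = ½(38 + 39)(74 − 73) = 38.5; ΔPS = ½(38 + 39)(75 − 74) = 38.5.
Government spending = 2 × 39 = 78.
DWL = ½ × 2 × (39 − 38) = 1; fraction = 1 / 78 = 1/78.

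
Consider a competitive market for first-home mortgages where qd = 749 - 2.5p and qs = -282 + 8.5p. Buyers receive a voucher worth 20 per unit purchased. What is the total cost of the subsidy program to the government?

Pre-subsidy: 749 - 2.5p = -282 + 8.5p gives p* = 1031/11, q* = 11323/22.
With the rebate, buyers effectively pay pb = ps − 20, where ps is the price sellers receive.
Demand in terms of ps becomes qd = 749 − 2.5(ps − 20) = 799 - 2.5ps. Setting this equal to supply: 799 - 2.5ps = -282 + 8.5ps, so ps = 1081/11.
Buyers pay pb = 1081/11 − 20 = 861/11; q' = -282 + 8.5·(1081/11) = 12173/22.
Government outlay = subsidy × quantity = 20 × 12173/22 = 121730/11.

Government cost = 121730/11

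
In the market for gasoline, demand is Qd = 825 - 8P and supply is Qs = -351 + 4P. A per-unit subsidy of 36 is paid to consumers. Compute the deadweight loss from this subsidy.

Deadweight loss = 1728

Pre-subsidy: 825 - 8P = -351 + 4P gives P* = 98, Q* = 41.
With the rebate, buyers effectively pay Pb = Ps − 36, where Ps is the price sellers receive.
Demand in terms of Ps becomes Qd = 825 − 8(Ps − 36) = 1113 - 8Ps. Setting this equal to supply: 1113 - 8Ps = -351 + 4Ps, so Ps = 122.
Buyers pay Pb = 122 − 36 = 86; Q' = -351 + 4·122 = 137.
The subsidy expands output by 137 − 41 = 96 past the efficient level; on those units the gap between marginal cost and willingness to pay runs from 0 up to 36.
DWL = ½ × 36 × 96 = 1728.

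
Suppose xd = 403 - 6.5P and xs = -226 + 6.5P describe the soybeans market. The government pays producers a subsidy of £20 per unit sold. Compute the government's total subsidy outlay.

Government cost = £3070

Pre-subsidy: 403 - 6.5P = -226 + 6.5P gives P* = 629/13, x* = 88.5.
With the subsidy, sellers receive Ps = Pb + 20 for each unit, where Pb is the price buyers pay.
Supply in terms of Pb becomes xs = -226 + 6.5(Pb + 20) = -96 + 6.5Pb. Setting this equal to demand: 403 - 6.5Pb = -96 + 6.5Pb, so Pb = 499/13.
Sellers receive Ps = 499/13 + 20 = 759/13; x' = 403 − 6.5·(499/13) = 153.5.
Government outlay = subsidy × quantity = 20 × 153.5 = 3070.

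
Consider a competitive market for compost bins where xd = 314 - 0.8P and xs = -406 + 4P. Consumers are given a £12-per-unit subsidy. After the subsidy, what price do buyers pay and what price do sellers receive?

Pre-subsidy: 314 - 0.8P = -406 + 4P gives P* = 150, x* = 194.
With the rebate, buyers effectively pay Pb = Ps − 12, where Ps is the price sellers receive.
Demand in terms of Ps becomes xd = 314 − 0.8(Ps − 12) = 323.6 - 0.8Ps. Setting this equal to supply: 323.6 - 0.8Ps = -406 + 4Ps, so Ps = 152.
Buyers pay Pb = 152 − 12 = 140; x' = -406 + 4·152 = 202.

Buyers pay £140; sellers receive £152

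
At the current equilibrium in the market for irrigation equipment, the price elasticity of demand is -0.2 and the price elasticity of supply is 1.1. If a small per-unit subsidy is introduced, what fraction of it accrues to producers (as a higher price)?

Producer share = 2/13

For a small subsidy around the equilibrium, the benefit split depends on the relative slopes, which at a point are proportional to the elasticities.
Buyer share = εs/(εs + |εd|) = 1.1/(1.1 + 0.2) = 11/13; seller share = |εd|/(εs + |εd|) = 2/13.
So producers capture 2/13 of the subsidy.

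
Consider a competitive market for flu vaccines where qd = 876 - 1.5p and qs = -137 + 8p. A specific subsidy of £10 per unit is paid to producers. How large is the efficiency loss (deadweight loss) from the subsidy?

Deadweight loss = 1200/19

Pre-subsidy: 876 - 1.5p = -137 + 8p gives p* = 2026/19, q* = 13605/19.
With the subsidy, sellers receive ps = pb + 10 for each unit, where pb is the price buyers pay.
Supply in terms of pb becomes qs = -137 + 8(pb + 10) = -57 + 8pb. Setting this equal to demand: 876 - 1.5pb = -57 + 8pb, so pb = 1866/19.
Sellers receive ps = 1866/19 + 10 = 2056/19; q' = 876 − 1.5·(1866/19) = 13845/19.
The subsidy expands output by 13845/19 − 13605/19 = 240/19 past the efficient level; on those units the gap between marginal cost and willingness to pay runs from 0 up to 10.
DWL = ½ × 10 × 240/19 = 1200/19.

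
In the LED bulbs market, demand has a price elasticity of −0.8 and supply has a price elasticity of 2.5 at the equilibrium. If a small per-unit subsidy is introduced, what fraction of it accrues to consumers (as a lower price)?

For a small subsidy around the equilibrium, the benefit split depends on the relative slopes, which at a point are proportional to the elasticities.
Buyer share = εs/(εs + |εd|) = 2.5/(2.5 + 0.8) = 25/33; seller share = |εd|/(εs + |εd|) = 8/33.

Consumer share = 25/33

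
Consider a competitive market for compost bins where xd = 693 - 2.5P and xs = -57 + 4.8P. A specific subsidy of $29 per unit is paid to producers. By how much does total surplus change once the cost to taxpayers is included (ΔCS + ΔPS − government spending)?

Net change in total surplus = -50460/73

Pre-subsidy: 693 - 2.5P = -57 + 4.8P gives P* = 7500/73, x* = 31839/73.
With the subsidy, sellers receive Ps = Pb + 29 for each unit, where Pb is the price buyers pay.
Supply in terms of Pb becomes xs = -57 + 4.8(Pb + 29) = 82.2 + 4.8Pb. Setting this equal to demand: 693 - 2.5Pb = 82.2 + 4.8Pb, so Pb = 6108/73.
Sellers receive Ps = 6108/73 + 29 = 8225/73; x' = 693 − 2.5·(6108/73) = 35319/73.
ΔCS = ½(31839/73 + 35319/73)(7500/73 − 6108/73) = 46741968/5329; ΔPS = ½(31839/73 + 35319/73)(8225/73 − 7500/73) = 24344775/5329.
Government spending = 29 × 35319/73 = 1024251/73.
Net change = 46741968/5329 + 24344775/5329 − 1024251/73 = -50460/73. The loss equals the DWL triangle ½·29·3480/73.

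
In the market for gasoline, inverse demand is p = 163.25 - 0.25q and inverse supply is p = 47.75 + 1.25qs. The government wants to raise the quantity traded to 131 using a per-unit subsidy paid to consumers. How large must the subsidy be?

At q = 131, from the demand curve buyers pay pb = 163.25 − 0.25·131 = 130.5; from the supply curve sellers need ps = 47.75 + 1.25·131 = 211.5.
The subsidy must fill the gap: s = ps − pb = 211.5 − 130.5 = 81.

Required subsidy s = 81 per unit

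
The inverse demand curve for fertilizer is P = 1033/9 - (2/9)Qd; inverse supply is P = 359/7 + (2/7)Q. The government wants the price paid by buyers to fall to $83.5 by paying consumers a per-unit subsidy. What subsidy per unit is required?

At a buyer price of 83.5, quantity demanded is 516.5 − 4.5·83.5 = 140.75.
Sellers supply 140.75 only when they receive Ps = 359/7 + (2/7)·140.75 = 91.5.
s = Ps − Pb = 91.5 − 83.5 = 8.

Required subsidy s = $8 per unit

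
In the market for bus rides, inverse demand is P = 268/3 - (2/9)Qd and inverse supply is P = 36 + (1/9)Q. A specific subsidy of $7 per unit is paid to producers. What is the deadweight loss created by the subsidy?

Pre-subsidy: 268/3 - (2/9)Q = 36 + (1/9)Q gives Q* = 160 and P* = 484/9.
With the subsidy, sellers receive Ps = Pb + 7 for each unit, where Pb is the price buyers pay.
On the curves, Pb = 268/3 - (2/9)Q and Ps = 36 + (1/9)Q; the wedge Ps − Pb = 7 gives 36 + (1/9)Q − (268/3 - (2/9)Q) = 7, so Q' = 181.
Then Pb = 268/3 − (2/9)·181 = 442/9 and Ps = 36 + (1/9)·181 = 505/9.
The subsidy expands output by 181 − 160 = 21 past the efficient level; on those units the gap between marginal cost and willingness to pay runs from 0 up to 7.
DWL = ½ × 7 × 21 = 73.5.

Deadweight loss = $73.5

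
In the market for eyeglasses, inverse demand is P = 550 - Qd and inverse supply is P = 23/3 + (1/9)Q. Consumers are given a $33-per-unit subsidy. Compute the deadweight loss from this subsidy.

Deadweight loss = $490.05

Pre-subsidy: 550 - Q = 23/3 + (1/9)Q gives Q* = 488.1 and P* = 61.9.
With the rebate, buyers effectively pay Pb = Ps − 33, where Ps is the price sellers receive.
On the curves, Pb = 550 - Q and Ps = 23/3 + (1/9)Q; the wedge Ps − Pb = 33 gives 23/3 + (1/9)Q − (550 - Q) = 33, so Q' = 517.8.
Then Pb = 550 − 1·517.8 = 32.2 and Ps = 23/3 + (1/9)·517.8 = 65.2.
The subsidy expands output by 517.8 − 488.1 = 29.7 past the efficient level; on those units the gap between marginal cost and willingness to pay runs from 0 up to 33.
DWL = ½ × 33 × 29.7 = 490.05.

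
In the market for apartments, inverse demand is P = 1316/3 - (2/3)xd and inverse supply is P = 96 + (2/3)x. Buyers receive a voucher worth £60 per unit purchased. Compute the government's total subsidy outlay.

Pre-subsidy: 1316/3 - (2/3)x = 96 + (2/3)x gives x* = 257 and P* = 802/3.
With the rebate, buyers effectively pay Pb = Ps − 60, where Ps is the price sellers receive.
On the curves, Pb = 1316/3 - (2/3)x and Ps = 96 + (2/3)x; the wedge Ps − Pb = 60 gives 96 + (2/3)x − (1316/3 - (2/3)x) = 60, so x' = 302.
Then Pb = 1316/3 − (2/3)·302 = 712/3 and Ps = 96 + (2/3)·302 = 892/3.
Government outlay = subsidy × quantity = 60 × 302 = 18120.

Government cost = £18120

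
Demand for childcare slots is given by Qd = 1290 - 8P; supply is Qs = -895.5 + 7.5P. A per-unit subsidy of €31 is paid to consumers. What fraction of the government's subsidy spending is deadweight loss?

Pre-subsidy: 1290 - 8P = -895.5 + 7.5P gives P* = 141, Q* = 162.
With the rebate, buyers effectively pay Pb = Ps − 31, where Ps is the price sellers receive.
Demand in terms of Ps becomes Qd = 1290 − 8(Ps − 31) = 1538 - 8Ps. Setting this equal to supply: 1538 - 8Ps = -895.5 + 7.5Ps, so Ps = 157.
Buyers pay Pb = 157 − 31 = 126; Q' = -895.5 + 7.5·157 = 282.
ΔCS = ½(162 + 282)(141 − 126) = 3330; ΔPS = ½(162 + 282)(157 − 141) = 3552.
Government spending = 31 × 282 = 8742.
DWL = ½ × 31 × (282 − 162) = 1860; fraction = 1860 / 8742 = 10/47.

DWL / government spending = 10/47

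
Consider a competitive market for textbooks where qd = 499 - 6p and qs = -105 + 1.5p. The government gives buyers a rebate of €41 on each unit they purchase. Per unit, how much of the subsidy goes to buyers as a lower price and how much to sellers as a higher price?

Pre-subsidy: 499 - 6p = -105 + 1.5p gives p* = 1208/15, q* = 15.8.
With the rebate, buyers effectively pay pb = ps − 41, where ps is the price sellers receive.
Demand in terms of ps becomes qd = 499 − 6(ps − 41) = 745 - 6ps. Setting this equal to supply: 745 - 6ps = -105 + 1.5ps, so ps = 340/3.
Buyers pay pb = 340/3 − 41 = 217/3; q' = -105 + 1.5·(340/3) = 65.
Buyers' price falls by p* − pb = 1208/15 − 217/3 = 8.2; sellers' price rises by ps − p* = 340/3 − 1208/15 = 32.8.

Buyers gain €8.2 per unit; sellers gain €32.8 per unit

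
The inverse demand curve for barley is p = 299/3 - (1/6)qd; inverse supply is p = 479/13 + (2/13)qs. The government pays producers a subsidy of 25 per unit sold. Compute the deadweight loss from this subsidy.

Pre-subsidy: 299/3 - (1/6)q = 479/13 + (2/13)q gives q* = 196 and p* = 67.
With the subsidy, sellers receive ps = pb + 25 for each unit, where pb is the price buyers pay.
On the curves, pb = 299/3 - (1/6)q and ps = 479/13 + (2/13)q; the wedge ps − pb = 25 gives 479/13 + (2/13)q − (299/3 - (1/6)q) = 25, so q' = 274.
Then pb = 299/3 − (1/6)·274 = 54 and ps = 479/13 + (2/13)·274 = 79.
The subsidy expands output by 274 − 196 = 78 past the efficient level; on those units the gap between marginal cost and willingness to pay runs from 0 up to 25.
DWL = ½ × 25 × 78 = 975.

Deadweight loss = 975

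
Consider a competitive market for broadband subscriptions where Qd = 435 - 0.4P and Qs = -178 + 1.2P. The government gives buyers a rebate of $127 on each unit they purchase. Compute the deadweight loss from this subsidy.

Pre-subsidy: 435 - 0.4P = -178 + 1.2P gives P* = 383.125, Q* = 281.75.
With the rebate, buyers effectively pay Pb = Ps − 127, where Ps is the price sellers receive.
Demand in terms of Ps becomes Qd = 435 − 0.4(Ps − 127) = 485.8 - 0.4Ps. Setting this equal to supply: 485.8 - 0.4Ps = -178 + 1.2Ps, so Ps = 414.875.
Buyers pay Pb = 414.875 − 127 = 287.875; Q' = -178 + 1.2·414.875 = 319.85.
The subsidy expands output by 319.85 − 281.75 = 38.1 past the efficient level; on those units the gap between marginal cost and willingness to pay runs from 0 up to 127.
DWL = ½ × 127 × 38.1 = 2419.35.

Deadweight loss = $2419.35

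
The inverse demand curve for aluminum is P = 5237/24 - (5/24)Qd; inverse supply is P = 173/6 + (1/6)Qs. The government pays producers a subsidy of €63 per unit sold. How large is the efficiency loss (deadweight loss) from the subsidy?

Pre-subsidy: 5237/24 - (5/24)Q = 173/6 + (1/6)Q gives Q* = 505 and P* = 113.
With the subsidy, sellers receive Ps = Pb + 63 for each unit, where Pb is the price buyers pay.
On the curves, Pb = 5237/24 - (5/24)Q and Ps = 173/6 + (1/6)Q; the wedge Ps − Pb = 63 gives 173/6 + (1/6)Q − (5237/24 - (5/24)Q) = 63, so Q' = 673.
Then Pb = 5237/24 − (5/24)·673 = 78 and Ps = 173/6 + (1/6)·673 = 141.
The subsidy expands output by 673 − 505 = 168 past the efficient level; on those units the gap between marginal cost and willingness to pay runs from 0 up to 63.
DWL = ½ × 63 × 168 = 5292.

Deadweight loss = €5292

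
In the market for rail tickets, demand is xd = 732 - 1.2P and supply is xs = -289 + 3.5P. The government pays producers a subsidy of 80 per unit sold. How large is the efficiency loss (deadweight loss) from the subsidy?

Pre-subsidy: 732 - 1.2P = -289 + 3.5P gives P* = 10210/47, x* = 22152/47.
With the subsidy, sellers receive Ps = Pb + 80 for each unit, where Pb is the price buyers pay.
Supply in terms of Pb becomes xs = -289 + 3.5(Pb + 80) = -9 + 3.5Pb. Setting this equal to demand: 732 - 1.2Pb = -9 + 3.5Pb, so Pb = 7410/47.
Sellers receive Ps = 7410/47 + 80 = 11170/47; x' = 732 − 1.2·(7410/47) = 25512/47.
The subsidy expands output by 25512/47 − 22152/47 = 3360/47 past the efficient level; on those units the gap between marginal cost and willingness to pay runs from 0 up to 80.
DWL = ½ × 80 × 3360/47 = 134400/47.

Deadweight loss = 134400/47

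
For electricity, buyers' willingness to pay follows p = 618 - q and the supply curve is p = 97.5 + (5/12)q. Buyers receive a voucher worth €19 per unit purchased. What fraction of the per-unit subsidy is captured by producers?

Producer share = 5/17

Pre-subsidy: 618 - q = 97.5 + (5/12)q gives q* = 6246/17 and p* = 4260/17.
With the rebate, buyers effectively pay pb = ps − 19, where ps is the price sellers receive.
On the curves, pb = 618 - q and ps = 97.5 + (5/12)q; the wedge ps − pb = 19 gives 97.5 + (5/12)q − (618 - q) = 19, so q' = 6474/17.
Then pb = 618 − 1·(6474/17) = 4032/17 and ps = 97.5 + (5/12)·(6474/17) = 4355/17.
Buyers' price falls by p* − pb = 4260/17 − 4032/17 = 228/17; sellers' price rises by ps − p* = 4355/17 − 4260/17 = 95/17.
So producers capture (95/17)/19 = 5/17 of each unit of subsidy.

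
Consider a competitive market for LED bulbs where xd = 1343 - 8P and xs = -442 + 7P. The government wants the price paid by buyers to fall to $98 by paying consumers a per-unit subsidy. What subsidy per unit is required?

At a buyer price of 98, quantity demanded is 1343 − 8·98 = 559.
Sellers supply 559 only when they receive Ps with -442 + 7·Ps = 559, i.e. Ps = 143.
s = Ps − Pb = 143 − 98 = 45.

Required subsidy s = $45 per unit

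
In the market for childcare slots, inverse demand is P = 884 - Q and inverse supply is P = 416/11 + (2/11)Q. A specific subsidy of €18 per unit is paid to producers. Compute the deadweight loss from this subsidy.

Pre-subsidy: 884 - Q = 416/11 + (2/11)Q gives Q* = 716 and P* = 168.
With the subsidy, sellers receive Ps = Pb + 18 for each unit, where Pb is the price buyers pay.
On the curves, Pb = 884 - Q and Ps = 416/11 + (2/11)Q; the wedge Ps − Pb = 18 gives 416/11 + (2/11)Q − (884 - Q) = 18, so Q' = 9506/13.
Then Pb = 884 − 1·(9506/13) = 1986/13 and Ps = 416/11 + (2/11)·(9506/13) = 2220/13.
The subsidy expands output by 9506/13 − 716 = 198/13 past the efficient level; on those units the gap between marginal cost and willingness to pay runs from 0 up to 18.
DWL = ½ × 18 × 198/13 = 1782/13.

Deadweight loss = 1782/13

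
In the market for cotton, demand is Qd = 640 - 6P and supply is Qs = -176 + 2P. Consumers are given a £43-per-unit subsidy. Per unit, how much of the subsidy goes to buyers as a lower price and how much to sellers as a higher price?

Pre-subsidy: 640 - 6P = -176 + 2P gives P* = 102, Q* = 28.
With the rebate, buyers effectively pay Pb = Ps − 43, where Ps is the price sellers receive.
Demand in terms of Ps becomes Qd = 640 − 6(Ps − 43) = 898 - 6Ps. Setting this equal to supply: 898 - 6Ps = -176 + 2Ps, so Ps = 134.25.
Buyers pay Pb = 134.25 − 43 = 91.25; Q' = -176 + 2·134.25 = 92.5.
Buyers' price falls by P* − Pb = 102 − 91.25 = 10.75; sellers' price rises by Ps − P* = 134.25 − 102 = 32.25.

Buyers gain £10.75 per unit; sellers gain £32.25 per unit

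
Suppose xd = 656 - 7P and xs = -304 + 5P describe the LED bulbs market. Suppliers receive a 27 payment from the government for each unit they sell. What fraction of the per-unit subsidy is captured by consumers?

Consumer share = 5/12

Pre-subsidy: 656 - 7P = -304 + 5P gives P* = 80, x* = 96.
With the subsidy, sellers receive Ps = Pb + 27 for each unit, where Pb is the price buyers pay.
Supply in terms of Pb becomes xs = -304 + 5(Pb + 27) = -169 + 5Pb. Setting this equal to demand: 656 - 7Pb = -169 + 5Pb, so Pb = 68.75.
Sellers receive Ps = 68.75 + 27 = 95.75; x' = 656 − 7·68.75 = 174.75.
Buyers' price falls by P* − Pb = 80 − 68.75 = 11.25; sellers' price rises by Ps − P* = 95.75 − 80 = 15.75.
So consumers capture 11.25/27 = 5/12 of each unit of subsidy.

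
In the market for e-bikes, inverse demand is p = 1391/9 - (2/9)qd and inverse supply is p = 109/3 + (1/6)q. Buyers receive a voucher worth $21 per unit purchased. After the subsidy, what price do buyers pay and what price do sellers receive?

Pre-subsidy: 1391/9 - (2/9)q = 109/3 + (1/6)q gives q* = 304 and p* = 87.
With the rebate, buyers effectively pay pb = ps − 21, where ps is the price sellers receive.
On the curves, pb = 1391/9 - (2/9)q and ps = 109/3 + (1/6)q; the wedge ps − pb = 21 gives 109/3 + (1/6)q − (1391/9 - (2/9)q) = 21, so q' = 358.
Then pb = 1391/9 − (2/9)·358 = 75 and ps = 109/3 + (1/6)·358 = 96.

Buyers pay $75; sellers receive $96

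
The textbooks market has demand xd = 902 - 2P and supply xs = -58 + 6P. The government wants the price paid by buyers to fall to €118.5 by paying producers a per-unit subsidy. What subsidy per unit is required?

At a buyer price of 118.5, quantity demanded is 902 − 2·118.5 = 665.
Sellers supply 665 only when they receive Ps with -58 + 6·Ps = 665, i.e. Ps = 120.5.
s = Ps − Pb = 120.5 − 118.5 = 2.

Required subsidy s = €2 per unit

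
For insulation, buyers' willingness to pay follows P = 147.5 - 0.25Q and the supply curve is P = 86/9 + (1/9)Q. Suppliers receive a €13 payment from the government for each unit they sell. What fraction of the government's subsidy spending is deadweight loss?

DWL / government spending = 9/209

Pre-subsidy: 147.5 - 0.25Q = 86/9 + (1/9)Q gives Q* = 382 and P* = 52.
With the subsidy, sellers receive Ps = Pb + 13 for each unit, where Pb is the price buyers pay.
On the curves, Pb = 147.5 - 0.25Q and Ps = 86/9 + (1/9)Q; the wedge Ps − Pb = 13 gives 86/9 + (1/9)Q − (147.5 - 0.25Q) = 13, so Q' = 418.
Then Pb = 147.5 − 0.25·418 = 43 and Ps = 86/9 + (1/9)·418 = 56.
ΔCS = ½(382 + 418)(52 − 43) = 3600; ΔPS = ½(382 + 418)(56 − 52) = 1600.
Government spending = 13 × 418 = 5434.
DWL = ½ × 13 × (418 − 382) = 234; fraction = 234 / 5434 = 9/209.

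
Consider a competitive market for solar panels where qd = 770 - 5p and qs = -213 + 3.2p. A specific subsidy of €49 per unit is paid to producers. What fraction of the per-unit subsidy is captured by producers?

Producer share = 25/41

Pre-subsidy: 770 - 5p = -213 + 3.2p gives p* = 4915/41, q* = 6995/41.
With the subsidy, sellers receive ps = pb + 49 for each unit, where pb is the price buyers pay.
Supply in terms of pb becomes qs = -213 + 3.2(pb + 49) = -56.2 + 3.2pb. Setting this equal to demand: 770 - 5pb = -56.2 + 3.2pb, so pb = 4131/41.
Sellers receive ps = 4131/41 + 49 = 6140/41; q' = 770 − 5·(4131/41) = 10915/41.
Buyers' price falls by p* − pb = 4915/41 − 4131/41 = 784/41; sellers' price rises by ps − p* = 6140/41 − 4915/41 = 1225/41.
So producers capture (1225/41)/49 = 25/41 of each unit of subsidy.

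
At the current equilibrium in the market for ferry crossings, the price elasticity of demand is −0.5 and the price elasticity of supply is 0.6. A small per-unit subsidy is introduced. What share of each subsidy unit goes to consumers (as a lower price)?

Consumer share = 6/11

For a small subsidy around the equilibrium, the benefit split depends on the relative slopes, which at a point are proportional to the elasticities.
Buyer share = εs/(εs + |εd|) = 0.6/(0.6 + 0.5) = 6/11; seller share = |εd|/(εs + |εd|) = 5/11.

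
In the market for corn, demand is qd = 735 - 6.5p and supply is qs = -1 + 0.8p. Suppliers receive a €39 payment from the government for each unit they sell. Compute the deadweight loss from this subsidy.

Deadweight loss = 39546/73

Pre-subsidy: 735 - 6.5p = -1 + 0.8p gives p* = 7360/73, q* = 5815/73.
With the subsidy, sellers receive ps = pb + 39 for each unit, where pb is the price buyers pay.
Supply in terms of pb becomes qs = -1 + 0.8(pb + 39) = 30.2 + 0.8pb. Setting this equal to demand: 735 - 6.5pb = 30.2 + 0.8pb, so pb = 7048/73.
Sellers receive ps = 7048/73 + 39 = 9895/73; q' = 735 − 6.5·(7048/73) = 7843/73.
The subsidy expands output by 7843/73 − 5815/73 = 2028/73 past the efficient level; on those units the gap between marginal cost and willingness to pay runs from 0 up to 39.
DWL = ½ × 39 × 2028/73 = 39546/73.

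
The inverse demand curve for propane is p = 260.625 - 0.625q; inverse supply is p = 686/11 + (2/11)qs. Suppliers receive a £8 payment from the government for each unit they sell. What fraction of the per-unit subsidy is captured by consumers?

Consumer share = 55/71

Pre-subsidy: 260.625 - 0.625q = 686/11 + (2/11)q gives q* = 17447/71 and p* = 7600/71.
With the subsidy, sellers receive ps = pb + 8 for each unit, where pb is the price buyers pay.
On the curves, pb = 260.625 - 0.625q and ps = 686/11 + (2/11)q; the wedge ps − pb = 8 gives 686/11 + (2/11)q − (260.625 - 0.625q) = 8, so q' = 18151/71.
Then pb = 260.625 − 0.625·(18151/71) = 7160/71 and ps = 686/11 + (2/11)·(18151/71) = 7728/71.
Buyers' price falls by p* − pb = 7600/71 − 7160/71 = 440/71; sellers' price rises by ps − p* = 7728/71 − 7600/71 = 128/71.
So consumers capture (440/71)/8 = 55/71 of each unit of subsidy.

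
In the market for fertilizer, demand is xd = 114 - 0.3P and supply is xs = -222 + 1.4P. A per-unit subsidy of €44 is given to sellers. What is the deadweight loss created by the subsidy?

Deadweight loss = 20328/85

Pre-subsidy: 114 - 0.3P = -222 + 1.4P gives P* = 3360/17, x* = 930/17.
With the subsidy, sellers receive Ps = Pb + 44 for each unit, where Pb is the price buyers pay.
Supply in terms of Pb becomes xs = -222 + 1.4(Pb + 44) = -160.4 + 1.4Pb. Setting this equal to demand: 114 - 0.3Pb = -160.4 + 1.4Pb, so Pb = 2744/17.
Sellers receive Ps = 2744/17 + 44 = 3492/17; x' = 114 − 0.3·(2744/17) = 5574/85.
The subsidy expands output by 5574/85 − 930/17 = 924/85 past the efficient level; on those units the gap between marginal cost and willingness to pay runs from 0 up to 44.
DWL = ½ × 44 × 924/85 = 20328/85.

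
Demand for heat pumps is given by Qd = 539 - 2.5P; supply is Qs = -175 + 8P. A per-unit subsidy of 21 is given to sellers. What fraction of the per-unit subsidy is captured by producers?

Pre-subsidy: 539 - 2.5P = -175 + 8P gives P* = 68, Q* = 369.
With the subsidy, sellers receive Ps = Pb + 21 for each unit, where Pb is the price buyers pay.
Supply in terms of Pb becomes Qs = -175 + 8(Pb + 21) = -7 + 8Pb. Setting this equal to demand: 539 - 2.5Pb = -7 + 8Pb, so Pb = 52.
Sellers receive Ps = 52 + 21 = 73; Q' = 539 − 2.5·52 = 409.
Buyers' price falls by P* − Pb = 68 − 52 = 16; sellers' price rises by Ps − P* = 73 − 68 = 5.
So producers capture 5/21 = 5/21 of each unit of subsidy.

Producer share = 5/21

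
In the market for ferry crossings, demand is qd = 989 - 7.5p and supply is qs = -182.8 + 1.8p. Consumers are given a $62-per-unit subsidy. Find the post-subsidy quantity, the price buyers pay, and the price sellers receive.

q' = 134; buyers pay $114; sellers receive $176

Pre-subsidy: 989 - 7.5p = -182.8 + 1.8p gives p* = 126, q* = 44.
With the rebate, buyers effectively pay pb = ps − 62, where ps is the price sellers receive.
Demand in terms of ps becomes qd = 989 − 7.5(ps − 62) = 1454 - 7.5ps. Setting this equal to supply: 1454 - 7.5ps = -182.8 + 1.8ps, so ps = 176.
Buyers pay pb = 176 − 62 = 114; q' = -182.8 + 1.8·176 = 134.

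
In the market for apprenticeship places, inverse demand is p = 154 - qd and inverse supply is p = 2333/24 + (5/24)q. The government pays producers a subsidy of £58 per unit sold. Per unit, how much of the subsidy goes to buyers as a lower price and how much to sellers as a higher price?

Buyers gain £48 per unit; sellers gain £10 per unit

Pre-subsidy: 154 - q = 2333/24 + (5/24)q gives q* = 47 and p* = 107.
With the subsidy, sellers receive ps = pb + 58 for each unit, where pb is the price buyers pay.
On the curves, pb = 154 - q and ps = 2333/24 + (5/24)q; the wedge ps − pb = 58 gives 2333/24 + (5/24)q − (154 - q) = 58, so q' = 95.
Then pb = 154 − 1·95 = 59 and ps = 2333/24 + (5/24)·95 = 117.
Buyers' price falls by p* − pb = 107 − 59 = 48; sellers' price rises by ps − p* = 117 − 107 = 10.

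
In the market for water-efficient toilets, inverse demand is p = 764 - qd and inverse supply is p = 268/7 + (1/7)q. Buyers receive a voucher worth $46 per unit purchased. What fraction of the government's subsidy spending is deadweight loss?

Pre-subsidy: 764 - q = 268/7 + (1/7)q gives q* = 635 and p* = 129.
With the rebate, buyers effectively pay pb = ps − 46, where ps is the price sellers receive.
On the curves, pb = 764 - q and ps = 268/7 + (1/7)q; the wedge ps − pb = 46 gives 268/7 + (1/7)q − (764 - q) = 46, so q' = 675.25.
Then pb = 764 − 1·675.25 = 88.75 and ps = 268/7 + (1/7)·675.25 = 134.75.
ΔCS = ½(635 + 675.25)(129 − 88.75) = 26368.78125; ΔPS = ½(635 + 675.25)(134.75 − 129) = 3766.96875.
Government spending = 46 × 675.25 = 31061.5.
DWL = ½ × 46 × (675.25 − 635) = 925.75; fraction = 925.75 / 31061.5 = 161/5402.

DWL / government spending = 161/5402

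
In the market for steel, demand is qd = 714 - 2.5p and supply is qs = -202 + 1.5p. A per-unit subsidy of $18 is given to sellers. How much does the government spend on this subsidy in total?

Government cost = $2850.75

Pre-subsidy: 714 - 2.5p = -202 + 1.5p gives p* = 229, q* = 141.5.
With the subsidy, sellers receive ps = pb + 18 for each unit, where pb is the price buyers pay.
Supply in terms of pb becomes qs = -202 + 1.5(pb + 18) = -175 + 1.5pb. Setting this equal to demand: 714 - 2.5pb = -175 + 1.5pb, so pb = 222.25.
Sellers receive ps = 222.25 + 18 = 240.25; q' = 714 − 2.5·222.25 = 158.375.
Government outlay = subsidy × quantity = 18 × 158.375 = 2850.75.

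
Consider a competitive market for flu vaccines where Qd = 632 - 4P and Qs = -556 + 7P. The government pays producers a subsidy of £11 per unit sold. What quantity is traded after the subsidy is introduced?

Pre-subsidy: 632 - 4P = -556 + 7P gives P* = 108, Q* = 200.
With the subsidy, sellers receive Ps = Pb + 11 for each unit, where Pb is the price buyers pay.
Supply in terms of Pb becomes Qs = -556 + 7(Pb + 11) = -479 + 7Pb. Setting this equal to demand: 632 - 4Pb = -479 + 7Pb, so Pb = 101.
Sellers receive Ps = 101 + 11 = 112; Q' = 632 − 4·101 = 228.

Q' = 228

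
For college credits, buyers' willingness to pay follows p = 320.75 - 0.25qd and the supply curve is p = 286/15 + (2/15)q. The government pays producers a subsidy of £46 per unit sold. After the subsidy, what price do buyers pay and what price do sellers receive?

Pre-subsidy: 320.75 - 0.25q = 286/15 + (2/15)q gives q* = 787 and p* = 124.
With the subsidy, sellers receive ps = pb + 46 for each unit, where pb is the price buyers pay.
On the curves, pb = 320.75 - 0.25q and ps = 286/15 + (2/15)q; the wedge ps − pb = 46 gives 286/15 + (2/15)q − (320.75 - 0.25q) = 46, so q' = 907.
Then pb = 320.75 − 0.25·907 = 94 and ps = 286/15 + (2/15)·907 = 140.

Buyers pay £94; sellers receive £140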